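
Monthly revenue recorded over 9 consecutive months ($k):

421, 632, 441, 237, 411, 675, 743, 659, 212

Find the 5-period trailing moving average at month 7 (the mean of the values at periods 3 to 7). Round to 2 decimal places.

501.40

Sum of periods 3–7: 441 + 237 + 411 + 675 + 743 = 2507
Divide by 5: 2507 / 5 = 501.40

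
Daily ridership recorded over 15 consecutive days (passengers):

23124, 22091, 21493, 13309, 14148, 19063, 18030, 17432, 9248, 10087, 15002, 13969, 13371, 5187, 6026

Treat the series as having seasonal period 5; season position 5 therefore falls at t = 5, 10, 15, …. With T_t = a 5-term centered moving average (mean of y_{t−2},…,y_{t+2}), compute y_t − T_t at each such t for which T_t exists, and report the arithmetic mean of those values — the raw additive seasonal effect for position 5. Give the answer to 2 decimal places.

-3060.60

Season position 5 occurs at t = 5, 10 (where T_t is defined).
t=5: T_5 = 17208.6000; y_5 − T_5 = 14148 − 17208.6000 = -3060.6000
t=10: T_10 = 13147.6000; y_10 − T_10 = 10087 − 13147.6000 = -3060.6000
Mean deviation: (-3060.6000 + -3060.6000) / 2 = -3060.60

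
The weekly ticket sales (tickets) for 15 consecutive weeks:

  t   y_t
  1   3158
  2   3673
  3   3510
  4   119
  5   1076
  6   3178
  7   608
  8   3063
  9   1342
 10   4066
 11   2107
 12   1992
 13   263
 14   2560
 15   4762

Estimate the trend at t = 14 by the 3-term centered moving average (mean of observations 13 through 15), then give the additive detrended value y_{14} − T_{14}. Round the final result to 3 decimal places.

Trend T_14 = (263 + 2560 + 4762) / 3 = 7585/3 = 2528.33333
Detrended value: 2560 − 2528.33333 = 31.667

31.667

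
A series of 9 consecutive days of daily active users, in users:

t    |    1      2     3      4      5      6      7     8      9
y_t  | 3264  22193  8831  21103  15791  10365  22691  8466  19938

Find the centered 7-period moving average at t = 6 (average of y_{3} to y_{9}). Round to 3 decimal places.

15312.143

Sum of periods 3–9: 8831 + 21103 + 15791 + 10365 + 22691 + 8466 + 19938 = 107185
Divide by 7: 107185 / 7 = 15312.143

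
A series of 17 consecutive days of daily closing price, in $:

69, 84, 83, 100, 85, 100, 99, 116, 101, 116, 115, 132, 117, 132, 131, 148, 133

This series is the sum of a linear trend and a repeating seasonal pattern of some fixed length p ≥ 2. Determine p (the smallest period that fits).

First differences y_{t+1} − y_t: 15, -1, 17, -15, 15, -1, 17, -15, 15, -1, …
The difference pattern repeats every 4 terms and not for any smaller step, so p = 4.

4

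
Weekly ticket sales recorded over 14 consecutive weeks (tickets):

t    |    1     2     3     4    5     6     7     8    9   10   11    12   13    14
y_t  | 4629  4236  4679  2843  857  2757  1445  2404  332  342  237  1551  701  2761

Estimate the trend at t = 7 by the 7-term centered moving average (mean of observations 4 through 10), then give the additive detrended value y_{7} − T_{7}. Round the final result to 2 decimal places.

Trend T_7 = (2843 + 857 + 2757 + 1445 + 2404 + 332 + 342) / 7 = 10980/7 = 1568.5714
Detrended value: 1445 − 1568.5714 = -123.57

-123.57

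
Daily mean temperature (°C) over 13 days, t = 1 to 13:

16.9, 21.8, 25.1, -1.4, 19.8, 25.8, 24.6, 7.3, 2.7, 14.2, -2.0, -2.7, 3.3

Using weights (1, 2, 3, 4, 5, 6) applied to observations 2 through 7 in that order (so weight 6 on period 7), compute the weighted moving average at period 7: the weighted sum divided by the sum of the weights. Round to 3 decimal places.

20.171

Weighted sum: 1·21.8 + 2·25.1 + 3·-1.4 + 4·19.8 + 5·25.8 + 6·24.6 = 21.8 + 50.2 + -4.2 + 79.2 + 129.0 + 147.6 = 423.6
Weight total: 1 + 2 + 3 + 4 + 5 + 6 = 21
WMA = 423.6 / 21 = 20.171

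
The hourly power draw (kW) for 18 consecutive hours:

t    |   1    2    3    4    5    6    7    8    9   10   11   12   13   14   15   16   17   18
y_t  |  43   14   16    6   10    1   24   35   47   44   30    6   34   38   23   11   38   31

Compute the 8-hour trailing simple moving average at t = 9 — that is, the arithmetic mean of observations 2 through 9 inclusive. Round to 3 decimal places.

Sum of periods 2–9: 14 + 16 + 6 + 10 + 1 + 24 + 35 + 47 = 153
Divide by 8: 153 / 8 = 19.125

19.125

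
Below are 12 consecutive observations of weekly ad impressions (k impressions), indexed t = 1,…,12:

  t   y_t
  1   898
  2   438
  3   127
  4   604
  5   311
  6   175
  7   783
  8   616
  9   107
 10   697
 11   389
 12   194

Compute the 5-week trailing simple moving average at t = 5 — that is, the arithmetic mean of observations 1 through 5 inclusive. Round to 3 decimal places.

475.600

Sum of periods 1–5: 898 + 438 + 127 + 604 + 311 = 2378
Divide by 5: 2378 / 5 = 475.600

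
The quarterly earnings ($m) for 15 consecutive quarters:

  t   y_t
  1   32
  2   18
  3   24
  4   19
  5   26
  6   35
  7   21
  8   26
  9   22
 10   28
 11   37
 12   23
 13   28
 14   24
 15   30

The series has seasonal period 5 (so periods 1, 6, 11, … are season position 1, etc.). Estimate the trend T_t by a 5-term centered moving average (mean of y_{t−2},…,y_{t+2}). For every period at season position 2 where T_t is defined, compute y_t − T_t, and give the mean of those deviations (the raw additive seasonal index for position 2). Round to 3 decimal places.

Season position 2 occurs at t = 7, 12 (where T_t is defined).
t=7: T_7 = 26.00000; y_7 − T_7 = 21 − 26.00000 = -5.00000
t=12: T_12 = 28.00000; y_12 − T_12 = 23 − 28.00000 = -5.00000
Mean deviation: (-5.00000 + -5.00000) / 2 = -5.000

-5.000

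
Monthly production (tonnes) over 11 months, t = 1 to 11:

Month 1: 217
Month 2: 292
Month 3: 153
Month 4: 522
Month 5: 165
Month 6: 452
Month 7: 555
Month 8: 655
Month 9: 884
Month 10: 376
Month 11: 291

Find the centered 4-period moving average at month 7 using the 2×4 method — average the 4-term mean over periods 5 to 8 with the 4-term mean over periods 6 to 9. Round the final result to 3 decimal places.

Sum over 5–8: 165 + 452 + 555 + 655 = 1827
Sum over 6–9: 452 + 555 + 655 + 884 = 2546
CMA at t=7 = (1827 + 2546) / (2·4) = 4373 / 8 = 546.625

546.625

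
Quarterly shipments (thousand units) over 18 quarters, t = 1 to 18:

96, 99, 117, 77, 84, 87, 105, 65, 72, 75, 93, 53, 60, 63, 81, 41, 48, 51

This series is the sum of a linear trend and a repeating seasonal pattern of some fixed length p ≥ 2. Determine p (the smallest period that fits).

4

First differences y_{t+1} − y_t: 3, 18, -40, 7, 3, 18, -40, 7, 3, 18, …
The difference pattern repeats every 4 terms and not for any smaller step, so p = 4.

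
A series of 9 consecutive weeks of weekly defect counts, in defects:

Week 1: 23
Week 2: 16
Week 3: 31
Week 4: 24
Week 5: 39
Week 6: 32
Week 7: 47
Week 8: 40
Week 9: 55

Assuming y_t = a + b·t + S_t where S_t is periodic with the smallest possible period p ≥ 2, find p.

2

First differences y_{t+1} − y_t: -7, 15, -7, 15, -7, 15, …
The difference pattern repeats every 2 terms and not for any smaller step, so p = 2.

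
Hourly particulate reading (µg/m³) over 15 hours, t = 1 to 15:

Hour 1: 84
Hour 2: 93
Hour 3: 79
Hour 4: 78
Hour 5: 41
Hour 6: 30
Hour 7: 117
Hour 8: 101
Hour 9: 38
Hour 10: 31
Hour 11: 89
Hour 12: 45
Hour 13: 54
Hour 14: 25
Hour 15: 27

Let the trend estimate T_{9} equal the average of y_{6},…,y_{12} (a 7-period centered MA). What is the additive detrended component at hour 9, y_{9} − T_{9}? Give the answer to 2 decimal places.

Trend T_9 = (30 + 117 + 101 + 38 + 31 + 89 + 45) / 7 = 451/7 = 64.4286
Detrended value: 38 − 64.4286 = -26.43

-26.43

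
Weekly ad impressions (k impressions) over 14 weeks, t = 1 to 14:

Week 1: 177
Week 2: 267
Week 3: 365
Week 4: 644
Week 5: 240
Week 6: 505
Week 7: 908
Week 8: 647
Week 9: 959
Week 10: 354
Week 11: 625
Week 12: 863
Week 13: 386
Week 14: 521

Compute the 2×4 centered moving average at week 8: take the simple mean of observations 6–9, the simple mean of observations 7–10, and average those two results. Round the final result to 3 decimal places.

735.875

Sum over 6–9: 505 + 908 + 647 + 959 = 3019
Sum over 7–10: 908 + 647 + 959 + 354 = 2868
CMA at t=8 = (3019 + 2868) / (2·4) = 5887 / 8 = 735.875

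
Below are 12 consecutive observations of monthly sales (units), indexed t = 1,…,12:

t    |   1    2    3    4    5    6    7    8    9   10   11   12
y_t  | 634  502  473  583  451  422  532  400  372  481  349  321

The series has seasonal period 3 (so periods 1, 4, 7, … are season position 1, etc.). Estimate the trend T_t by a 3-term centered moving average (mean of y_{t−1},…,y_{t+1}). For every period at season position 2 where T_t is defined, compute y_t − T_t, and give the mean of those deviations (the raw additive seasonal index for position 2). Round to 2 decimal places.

Season position 2 occurs at t = 2, 5, 8, 11 (where T_t is defined).
t=2: T_2 = 536.3333; y_2 − T_2 = 502 − 536.3333 = -34.3333
t=5: T_5 = 485.3333; y_5 − T_5 = 451 − 485.3333 = -34.3333
t=8: T_8 = 434.6667; y_8 − T_8 = 400 − 434.6667 = -34.6667
t=11: T_11 = 383.6667; y_11 − T_11 = 349 − 383.6667 = -34.6667
Mean deviation: (-34.3333 + -34.3333 + -34.6667 + -34.6667) / 4 = -34.50

-34.50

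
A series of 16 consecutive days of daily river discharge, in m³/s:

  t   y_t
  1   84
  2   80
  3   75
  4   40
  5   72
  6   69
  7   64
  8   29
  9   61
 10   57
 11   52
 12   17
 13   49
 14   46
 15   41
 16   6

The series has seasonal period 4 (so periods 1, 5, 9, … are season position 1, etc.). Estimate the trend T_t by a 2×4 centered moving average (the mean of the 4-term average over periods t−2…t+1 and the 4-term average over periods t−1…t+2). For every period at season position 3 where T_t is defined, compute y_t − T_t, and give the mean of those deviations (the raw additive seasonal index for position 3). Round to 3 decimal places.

Season position 3 occurs at t = 3, 7, 11 (where T_t is defined).
t=3: T_3 = 68.25000; y_3 − T_3 = 75 − 68.25000 = 6.75000
t=7: T_7 = 57.12500; y_7 − T_7 = 64 − 57.12500 = 6.87500
t=11: T_11 = 45.25000; y_11 − T_11 = 52 − 45.25000 = 6.75000
Mean deviation: (6.75000 + 6.87500 + 6.75000) / 3 = 6.792

6.792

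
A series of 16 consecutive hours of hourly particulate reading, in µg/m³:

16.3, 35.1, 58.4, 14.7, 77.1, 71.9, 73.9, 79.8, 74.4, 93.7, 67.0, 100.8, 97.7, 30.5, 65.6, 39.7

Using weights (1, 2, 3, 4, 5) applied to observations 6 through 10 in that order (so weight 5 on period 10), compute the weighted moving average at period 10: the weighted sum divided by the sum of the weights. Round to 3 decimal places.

81.680

Weighted sum: 1·71.9 + 2·73.9 + 3·79.8 + 4·74.4 + 5·93.7 = 71.9 + 147.8 + 239.4 + 297.6 + 468.5 = 1225.2
Weight total: 1 + 2 + 3 + 4 + 5 = 15
WMA = 1225.2 / 15 = 81.680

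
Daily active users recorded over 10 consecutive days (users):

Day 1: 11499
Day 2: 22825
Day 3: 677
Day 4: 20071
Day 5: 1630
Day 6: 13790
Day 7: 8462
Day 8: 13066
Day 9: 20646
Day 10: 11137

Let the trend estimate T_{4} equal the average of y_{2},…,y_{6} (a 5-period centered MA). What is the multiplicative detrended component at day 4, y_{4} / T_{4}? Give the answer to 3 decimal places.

Trend T_4 = (22825 + 677 + 20071 + 1630 + 13790) / 5 = 58993/5 = 11798.60000
Ratio to trend: 20071 / 11798.60000 = 1.701

1.701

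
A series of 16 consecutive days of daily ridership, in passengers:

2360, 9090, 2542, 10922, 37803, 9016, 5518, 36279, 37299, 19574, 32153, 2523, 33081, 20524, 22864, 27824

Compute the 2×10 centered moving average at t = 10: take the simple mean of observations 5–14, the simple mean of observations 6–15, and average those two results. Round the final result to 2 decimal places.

22630.05

Sum over 5–14: 37803 + 9016 + 5518 + 36279 + 37299 + 19574 + 32153 + 2523 + 33081 + 20524 = 233770
Sum over 6–15: 9016 + 5518 + 36279 + 37299 + 19574 + 32153 + 2523 + 33081 + 20524 + 22864 = 218831
CMA at t=10 = (233770 + 218831) / (2·10) = 452601 / 20 = 22630.05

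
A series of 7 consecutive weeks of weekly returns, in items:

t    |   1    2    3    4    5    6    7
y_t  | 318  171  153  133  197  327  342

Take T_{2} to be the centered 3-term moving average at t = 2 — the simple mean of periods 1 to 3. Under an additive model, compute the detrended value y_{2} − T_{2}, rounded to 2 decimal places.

-43.00

Trend T_2 = (318 + 171 + 153) / 3 = 642/3 = 214.0000
Detrended value: 171 − 214.0000 = -43.00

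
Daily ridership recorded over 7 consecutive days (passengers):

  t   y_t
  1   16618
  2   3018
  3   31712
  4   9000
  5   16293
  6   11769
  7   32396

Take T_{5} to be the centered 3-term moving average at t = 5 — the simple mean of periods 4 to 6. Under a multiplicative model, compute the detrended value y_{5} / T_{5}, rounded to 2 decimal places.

Trend T_5 = (9000 + 16293 + 11769) / 3 = 37062/3 = 12354.0000
Ratio to trend: 16293 / 12354.0000 = 1.32

1.32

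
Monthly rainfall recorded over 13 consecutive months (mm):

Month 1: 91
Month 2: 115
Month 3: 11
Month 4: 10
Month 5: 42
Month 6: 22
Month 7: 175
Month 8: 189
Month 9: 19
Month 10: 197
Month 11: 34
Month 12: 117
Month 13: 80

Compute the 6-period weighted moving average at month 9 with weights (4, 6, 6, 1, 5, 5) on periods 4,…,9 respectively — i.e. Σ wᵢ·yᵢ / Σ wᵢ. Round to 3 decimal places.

60.704

Weighted sum: 4·10 + 6·42 + 6·22 + 1·175 + 5·189 + 5·19 = 40 + 252 + 132 + 175 + 945 + 95 = 1639
Weight total: 4 + 6 + 6 + 1 + 5 + 5 = 27
WMA = 1639 / 27 = 60.704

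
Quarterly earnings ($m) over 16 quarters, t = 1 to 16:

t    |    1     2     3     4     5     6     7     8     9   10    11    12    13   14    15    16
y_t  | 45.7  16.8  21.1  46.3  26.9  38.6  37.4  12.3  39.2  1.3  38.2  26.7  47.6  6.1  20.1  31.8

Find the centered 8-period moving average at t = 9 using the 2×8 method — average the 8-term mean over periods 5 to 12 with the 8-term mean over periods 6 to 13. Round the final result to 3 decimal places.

Sum over 5–12: 26.9 + 38.6 + 37.4 + 12.3 + 39.2 + 1.3 + 38.2 + 26.7 = 220.6
Sum over 6–13: 38.6 + 37.4 + 12.3 + 39.2 + 1.3 + 38.2 + 26.7 + 47.6 = 241.3
CMA at t=9 = (220.6 + 241.3) / (2·8) = 461.9 / 16 = 28.869

28.869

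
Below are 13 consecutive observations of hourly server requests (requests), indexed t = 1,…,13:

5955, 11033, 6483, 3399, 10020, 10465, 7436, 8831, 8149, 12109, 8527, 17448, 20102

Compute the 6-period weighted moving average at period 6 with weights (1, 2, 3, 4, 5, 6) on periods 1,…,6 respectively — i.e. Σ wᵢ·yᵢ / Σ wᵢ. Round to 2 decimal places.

8283.62

Weighted sum: 1·5955 + 2·11033 + 3·6483 + 4·3399 + 5·10020 + 6·10465 = 5955 + 22066 + 19449 + 13596 + 50100 + 62790 = 173956
Weight total: 1 + 2 + 3 + 4 + 5 + 6 = 21
WMA = 173956 / 21 = 8283.62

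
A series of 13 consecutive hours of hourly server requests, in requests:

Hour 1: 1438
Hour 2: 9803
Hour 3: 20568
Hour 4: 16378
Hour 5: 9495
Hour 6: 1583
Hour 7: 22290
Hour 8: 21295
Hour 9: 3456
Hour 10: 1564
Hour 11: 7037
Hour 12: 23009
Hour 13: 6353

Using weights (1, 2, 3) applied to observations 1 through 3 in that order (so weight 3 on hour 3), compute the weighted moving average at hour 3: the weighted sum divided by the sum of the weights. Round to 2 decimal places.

13791.33

Weighted sum: 1·1438 + 2·9803 + 3·20568 = 1438 + 19606 + 61704 = 82748
Weight total: 1 + 2 + 3 = 6
WMA = 82748 / 6 = 13791.33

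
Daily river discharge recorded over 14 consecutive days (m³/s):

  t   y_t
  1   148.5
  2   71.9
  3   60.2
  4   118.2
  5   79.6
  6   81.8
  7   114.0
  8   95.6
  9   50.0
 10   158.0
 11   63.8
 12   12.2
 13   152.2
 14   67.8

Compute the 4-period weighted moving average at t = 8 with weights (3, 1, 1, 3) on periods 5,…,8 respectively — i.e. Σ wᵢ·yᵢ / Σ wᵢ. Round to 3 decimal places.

Weighted sum: 3·79.6 + 1·81.8 + 1·114.0 + 3·95.6 = 238.8 + 81.8 + 114.0 + 286.8 = 721.4
Weight total: 3 + 1 + 1 + 3 = 8
WMA = 721.4 / 8 = 90.175

90.175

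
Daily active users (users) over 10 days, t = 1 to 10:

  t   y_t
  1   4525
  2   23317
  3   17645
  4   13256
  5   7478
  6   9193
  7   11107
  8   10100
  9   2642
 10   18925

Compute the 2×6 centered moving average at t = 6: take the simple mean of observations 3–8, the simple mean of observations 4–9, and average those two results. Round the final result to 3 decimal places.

10212.917

Sum over 3–8: 17645 + 13256 + 7478 + 9193 + 11107 + 10100 = 68779
Sum over 4–9: 13256 + 7478 + 9193 + 11107 + 10100 + 2642 = 53776
CMA at t=6 = (68779 + 53776) / (2·6) = 122555 / 12 = 10212.917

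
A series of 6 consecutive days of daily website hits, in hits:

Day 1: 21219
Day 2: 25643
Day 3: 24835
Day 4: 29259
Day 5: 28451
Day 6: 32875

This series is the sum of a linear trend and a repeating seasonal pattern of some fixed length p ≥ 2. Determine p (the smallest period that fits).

2

First differences y_{t+1} − y_t: 4424, -808, 4424, -808, 4424, …
The difference pattern repeats every 2 terms and not for any smaller step, so p = 2.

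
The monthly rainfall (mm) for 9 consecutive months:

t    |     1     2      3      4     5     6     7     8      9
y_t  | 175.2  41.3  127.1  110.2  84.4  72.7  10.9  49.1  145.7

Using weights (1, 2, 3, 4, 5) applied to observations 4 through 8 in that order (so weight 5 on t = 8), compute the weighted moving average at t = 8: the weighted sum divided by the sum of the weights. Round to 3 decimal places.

Weighted sum: 1·110.2 + 2·84.4 + 3·72.7 + 4·10.9 + 5·49.1 = 110.2 + 168.8 + 218.1 + 43.6 + 245.5 = 786.2
Weight total: 1 + 2 + 3 + 4 + 5 = 15
WMA = 786.2 / 15 = 52.413

52.413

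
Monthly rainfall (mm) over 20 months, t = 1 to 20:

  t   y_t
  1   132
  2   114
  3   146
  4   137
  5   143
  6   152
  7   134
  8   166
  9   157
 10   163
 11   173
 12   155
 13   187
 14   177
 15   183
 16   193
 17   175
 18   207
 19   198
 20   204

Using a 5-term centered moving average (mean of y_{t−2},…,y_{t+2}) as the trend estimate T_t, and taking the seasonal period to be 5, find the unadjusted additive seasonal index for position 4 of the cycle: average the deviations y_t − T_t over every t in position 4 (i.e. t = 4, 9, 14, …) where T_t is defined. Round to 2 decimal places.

-1.67

Season position 4 occurs at t = 4, 9, 14 (where T_t is defined).
t=4: T_4 = 138.4000; y_4 − T_4 = 137 − 138.4000 = -1.4000
t=9: T_9 = 158.6000; y_9 − T_9 = 157 − 158.6000 = -1.6000
t=14: T_14 = 179.0000; y_14 − T_14 = 177 − 179.0000 = -2.0000
Mean deviation: (-1.4000 + -1.6000 + -2.0000) / 3 = -1.67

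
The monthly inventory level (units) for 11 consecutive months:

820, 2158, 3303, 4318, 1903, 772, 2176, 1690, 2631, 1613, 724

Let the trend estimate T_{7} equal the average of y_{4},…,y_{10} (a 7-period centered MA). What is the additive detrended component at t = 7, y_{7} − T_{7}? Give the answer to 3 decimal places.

Trend T_7 = (4318 + 1903 + 772 + 2176 + 1690 + 2631 + 1613) / 7 = 15103/7 = 2157.57143
Detrended value: 2176 − 2157.57143 = 18.429

18.429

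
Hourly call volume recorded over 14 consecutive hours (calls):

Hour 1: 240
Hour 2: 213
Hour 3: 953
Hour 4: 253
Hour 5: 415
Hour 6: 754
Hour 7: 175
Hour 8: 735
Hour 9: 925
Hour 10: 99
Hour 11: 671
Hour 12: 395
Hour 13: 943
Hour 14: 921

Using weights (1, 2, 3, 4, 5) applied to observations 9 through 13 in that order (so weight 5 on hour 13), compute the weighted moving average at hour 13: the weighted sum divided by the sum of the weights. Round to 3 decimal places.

Weighted sum: 1·925 + 2·99 + 3·671 + 4·395 + 5·943 = 925 + 198 + 2013 + 1580 + 4715 = 9431
Weight total: 1 + 2 + 3 + 4 + 5 = 15
WMA = 9431 / 15 = 628.733

628.733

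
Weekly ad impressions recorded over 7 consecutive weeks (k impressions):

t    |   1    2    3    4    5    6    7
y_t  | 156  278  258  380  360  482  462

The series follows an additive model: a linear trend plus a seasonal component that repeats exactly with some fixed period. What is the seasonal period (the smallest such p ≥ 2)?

First differences y_{t+1} − y_t: 122, -20, 122, -20, 122, -20, …
The difference pattern repeats every 2 terms and not for any smaller step, so p = 2.

2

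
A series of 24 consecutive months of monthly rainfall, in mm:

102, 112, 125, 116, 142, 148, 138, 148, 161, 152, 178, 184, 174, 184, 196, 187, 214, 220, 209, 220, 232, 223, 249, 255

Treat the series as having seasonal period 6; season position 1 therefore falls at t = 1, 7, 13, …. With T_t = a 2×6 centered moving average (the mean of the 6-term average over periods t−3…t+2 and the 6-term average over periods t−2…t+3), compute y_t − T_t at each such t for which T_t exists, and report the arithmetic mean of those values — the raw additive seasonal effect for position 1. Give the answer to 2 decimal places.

-7.25

Season position 1 occurs at t = 7, 13, 19 (where T_t is defined).
t=7: T_7 = 145.1667; y_7 − T_7 = 138 − 145.1667 = -7.1667
t=13: T_13 = 180.9167; y_13 − T_13 = 174 − 180.9167 = -6.9167
t=19: T_19 = 216.6667; y_19 − T_19 = 209 − 216.6667 = -7.6667
Mean deviation: (-7.1667 + -6.9167 + -7.6667) / 3 = -7.25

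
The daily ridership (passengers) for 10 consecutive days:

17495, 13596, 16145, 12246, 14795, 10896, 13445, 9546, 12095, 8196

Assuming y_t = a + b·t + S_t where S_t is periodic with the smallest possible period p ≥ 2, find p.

2

First differences y_{t+1} − y_t: -3899, 2549, -3899, 2549, -3899, 2549, …
The difference pattern repeats every 2 terms and not for any smaller step, so p = 2.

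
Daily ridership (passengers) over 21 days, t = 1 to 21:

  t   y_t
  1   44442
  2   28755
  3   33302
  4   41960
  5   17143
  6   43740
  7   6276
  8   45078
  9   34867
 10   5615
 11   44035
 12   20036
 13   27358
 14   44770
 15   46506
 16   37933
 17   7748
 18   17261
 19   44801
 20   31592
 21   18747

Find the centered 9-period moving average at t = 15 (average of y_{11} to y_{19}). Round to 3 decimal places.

32272.000

Sum of periods 11–19: 44035 + 20036 + 27358 + 44770 + 46506 + 37933 + 7748 + 17261 + 44801 = 290448
Divide by 9: 290448 / 9 = 32272.000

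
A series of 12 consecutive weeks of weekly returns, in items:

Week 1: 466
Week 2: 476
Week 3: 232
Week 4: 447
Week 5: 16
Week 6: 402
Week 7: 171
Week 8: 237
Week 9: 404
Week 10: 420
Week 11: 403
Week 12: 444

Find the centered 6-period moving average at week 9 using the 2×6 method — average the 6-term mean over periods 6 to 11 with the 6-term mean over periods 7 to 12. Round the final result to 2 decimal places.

343.00

Sum over 6–11: 402 + 171 + 237 + 404 + 420 + 403 = 2037
Sum over 7–12: 171 + 237 + 404 + 420 + 403 + 444 = 2079
CMA at t=9 = (2037 + 2079) / (2·6) = 4116 / 12 = 343.00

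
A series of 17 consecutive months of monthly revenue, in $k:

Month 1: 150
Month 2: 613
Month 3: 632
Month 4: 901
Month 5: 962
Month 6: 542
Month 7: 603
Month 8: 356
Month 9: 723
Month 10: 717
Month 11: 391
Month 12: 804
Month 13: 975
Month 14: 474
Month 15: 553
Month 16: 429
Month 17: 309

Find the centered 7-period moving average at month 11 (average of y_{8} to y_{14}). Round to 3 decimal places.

Sum of periods 8–14: 356 + 723 + 717 + 391 + 804 + 975 + 474 = 4440
Divide by 7: 4440 / 7 = 634.286

634.286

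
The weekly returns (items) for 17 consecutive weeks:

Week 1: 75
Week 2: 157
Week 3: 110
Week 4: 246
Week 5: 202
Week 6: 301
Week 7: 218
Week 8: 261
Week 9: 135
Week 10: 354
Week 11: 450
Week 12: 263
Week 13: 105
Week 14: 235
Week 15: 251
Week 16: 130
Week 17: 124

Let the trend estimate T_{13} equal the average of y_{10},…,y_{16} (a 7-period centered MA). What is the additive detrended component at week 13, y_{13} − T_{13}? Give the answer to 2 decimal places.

Trend T_13 = (354 + 450 + 263 + 105 + 235 + 251 + 130) / 7 = 1788/7 = 255.4286
Detrended value: 105 − 255.4286 = -150.43

-150.43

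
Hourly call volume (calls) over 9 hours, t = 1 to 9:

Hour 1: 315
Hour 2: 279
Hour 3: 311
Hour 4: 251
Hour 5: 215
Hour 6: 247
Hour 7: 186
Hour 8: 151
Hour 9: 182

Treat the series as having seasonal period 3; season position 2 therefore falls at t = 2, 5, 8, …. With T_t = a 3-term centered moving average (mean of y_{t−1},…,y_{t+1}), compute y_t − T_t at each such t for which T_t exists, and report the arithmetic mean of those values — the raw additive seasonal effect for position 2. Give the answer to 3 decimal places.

-22.444

Season position 2 occurs at t = 2, 5, 8 (where T_t is defined).
t=2: T_2 = 301.66667; y_2 − T_2 = 279 − 301.66667 = -22.66667
t=5: T_5 = 237.66667; y_5 − T_5 = 215 − 237.66667 = -22.66667
t=8: T_8 = 173.00000; y_8 − T_8 = 151 − 173.00000 = -22.00000
Mean deviation: (-22.66667 + -22.66667 + -22.00000) / 3 = -22.444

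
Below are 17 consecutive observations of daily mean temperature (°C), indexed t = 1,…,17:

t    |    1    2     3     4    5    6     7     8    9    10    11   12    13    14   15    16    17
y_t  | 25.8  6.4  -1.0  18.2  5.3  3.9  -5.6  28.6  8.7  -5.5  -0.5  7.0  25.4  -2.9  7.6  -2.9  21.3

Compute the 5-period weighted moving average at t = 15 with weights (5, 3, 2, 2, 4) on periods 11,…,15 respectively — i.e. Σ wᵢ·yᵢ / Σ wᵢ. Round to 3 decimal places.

5.869

Weighted sum: 5·-0.5 + 3·7.0 + 2·25.4 + 2·-2.9 + 4·7.6 = -2.5 + 21.0 + 50.8 + -5.8 + 30.4 = 93.9
Weight total: 5 + 3 + 2 + 2 + 4 = 16
WMA = 93.9 / 16 = 5.869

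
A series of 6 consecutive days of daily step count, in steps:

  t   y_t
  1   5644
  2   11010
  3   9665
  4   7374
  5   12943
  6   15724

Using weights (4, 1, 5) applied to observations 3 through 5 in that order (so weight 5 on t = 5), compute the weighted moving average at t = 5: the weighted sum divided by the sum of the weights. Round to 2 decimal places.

Weighted sum: 4·9665 + 1·7374 + 5·12943 = 38660 + 7374 + 64715 = 110749
Weight total: 4 + 1 + 5 = 10
WMA = 110749 / 10 = 11074.90

11074.90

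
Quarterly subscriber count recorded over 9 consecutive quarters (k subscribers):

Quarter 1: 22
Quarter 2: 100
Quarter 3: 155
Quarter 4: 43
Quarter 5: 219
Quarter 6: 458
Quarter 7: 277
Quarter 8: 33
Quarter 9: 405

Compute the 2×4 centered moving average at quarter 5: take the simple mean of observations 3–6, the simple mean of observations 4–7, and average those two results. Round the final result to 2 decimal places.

Sum over 3–6: 155 + 43 + 219 + 458 = 875
Sum over 4–7: 43 + 219 + 458 + 277 = 997
CMA at t=5 = (875 + 997) / (2·4) = 1872 / 8 = 234.00

234.00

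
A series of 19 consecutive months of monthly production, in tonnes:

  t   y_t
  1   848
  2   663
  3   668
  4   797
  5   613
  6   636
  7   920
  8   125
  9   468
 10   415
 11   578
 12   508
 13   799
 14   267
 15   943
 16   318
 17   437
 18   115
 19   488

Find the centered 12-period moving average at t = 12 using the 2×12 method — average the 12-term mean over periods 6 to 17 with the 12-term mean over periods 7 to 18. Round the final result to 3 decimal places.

Sum over 6–17: 636 + 920 + 125 + 468 + 415 + 578 + 508 + 799 + 267 + 943 + 318 + 437 = 6414
Sum over 7–18: 920 + 125 + 468 + 415 + 578 + 508 + 799 + 267 + 943 + 318 + 437 + 115 = 5893
CMA at t=12 = (6414 + 5893) / (2·12) = 12307 / 24 = 512.792

512.792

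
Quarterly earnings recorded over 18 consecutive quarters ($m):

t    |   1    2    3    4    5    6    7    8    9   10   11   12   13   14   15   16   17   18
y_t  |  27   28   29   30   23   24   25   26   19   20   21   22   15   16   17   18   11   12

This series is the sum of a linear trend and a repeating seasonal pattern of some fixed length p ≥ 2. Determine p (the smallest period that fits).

4

First differences y_{t+1} − y_t: 1, 1, 1, -7, 1, 1, 1, -7, 1, 1, …
The difference pattern repeats every 4 terms and not for any smaller step, so p = 4.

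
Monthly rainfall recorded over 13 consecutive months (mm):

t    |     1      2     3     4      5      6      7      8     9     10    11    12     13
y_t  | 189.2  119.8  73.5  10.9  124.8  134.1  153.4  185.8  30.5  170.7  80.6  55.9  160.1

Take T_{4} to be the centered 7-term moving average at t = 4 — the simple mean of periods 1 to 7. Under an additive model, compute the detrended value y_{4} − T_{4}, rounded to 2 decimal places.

Trend T_4 = (189.2 + 119.8 + 73.5 + 10.9 + 124.8 + 134.1 + 153.4) / 7 = 805.7/7 = 115.1000
Detrended value: 10.9 − 115.1000 = -104.20

-104.20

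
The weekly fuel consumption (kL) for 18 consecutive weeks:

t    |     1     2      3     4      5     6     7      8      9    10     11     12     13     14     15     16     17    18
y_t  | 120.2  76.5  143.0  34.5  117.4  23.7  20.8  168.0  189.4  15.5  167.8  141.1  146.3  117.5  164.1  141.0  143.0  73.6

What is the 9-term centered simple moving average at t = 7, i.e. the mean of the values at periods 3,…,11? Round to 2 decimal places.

Sum of periods 3–11: 143.0 + 34.5 + 117.4 + 23.7 + 20.8 + 168.0 + 189.4 + 15.5 + 167.8 = 880.1
Divide by 9: 880.1 / 9 = 97.79

97.79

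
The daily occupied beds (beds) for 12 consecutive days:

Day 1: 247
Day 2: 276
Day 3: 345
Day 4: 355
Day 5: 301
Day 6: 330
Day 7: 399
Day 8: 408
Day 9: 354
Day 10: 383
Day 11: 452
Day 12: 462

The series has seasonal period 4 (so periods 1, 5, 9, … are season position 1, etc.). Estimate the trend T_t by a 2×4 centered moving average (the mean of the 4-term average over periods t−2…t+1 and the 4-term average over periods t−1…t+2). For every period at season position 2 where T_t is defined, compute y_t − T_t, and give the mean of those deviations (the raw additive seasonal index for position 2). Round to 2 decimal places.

Season position 2 occurs at t = 6, 10 (where T_t is defined).
t=6: T_6 = 352.8750; y_6 − T_6 = 330 − 352.8750 = -22.8750
t=10: T_10 = 406.0000; y_10 − T_10 = 383 − 406.0000 = -23.0000
Mean deviation: (-22.8750 + -23.0000) / 2 = -22.94

-22.94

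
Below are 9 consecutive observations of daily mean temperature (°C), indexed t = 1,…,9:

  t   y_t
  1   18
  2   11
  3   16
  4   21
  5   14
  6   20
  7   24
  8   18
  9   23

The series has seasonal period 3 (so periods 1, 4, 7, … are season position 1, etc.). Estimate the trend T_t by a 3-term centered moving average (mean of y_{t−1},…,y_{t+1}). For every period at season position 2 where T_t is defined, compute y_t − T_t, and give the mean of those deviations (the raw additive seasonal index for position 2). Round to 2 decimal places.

-4.00

Season position 2 occurs at t = 2, 5, 8 (where T_t is defined).
t=2: T_2 = 15.0000; y_2 − T_2 = 11 − 15.0000 = -4.0000
t=5: T_5 = 18.3333; y_5 − T_5 = 14 − 18.3333 = -4.3333
t=8: T_8 = 21.6667; y_8 − T_8 = 18 − 21.6667 = -3.6667
Mean deviation: (-4.0000 + -4.3333 + -3.6667) / 3 = -4.00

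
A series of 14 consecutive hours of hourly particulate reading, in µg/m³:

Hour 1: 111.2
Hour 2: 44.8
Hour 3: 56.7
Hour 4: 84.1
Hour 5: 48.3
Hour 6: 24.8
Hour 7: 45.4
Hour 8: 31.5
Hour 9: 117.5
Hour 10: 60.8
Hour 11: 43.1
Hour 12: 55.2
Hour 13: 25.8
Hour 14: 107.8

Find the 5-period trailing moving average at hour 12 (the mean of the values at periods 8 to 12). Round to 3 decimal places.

Sum of periods 8–12: 31.5 + 117.5 + 60.8 + 43.1 + 55.2 = 308.1
Divide by 5: 308.1 / 5 = 61.620

61.620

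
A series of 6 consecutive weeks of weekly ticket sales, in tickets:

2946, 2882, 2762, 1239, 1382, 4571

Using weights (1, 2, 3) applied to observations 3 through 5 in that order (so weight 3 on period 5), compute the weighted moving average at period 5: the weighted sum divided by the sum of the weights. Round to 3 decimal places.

Weighted sum: 1·2762 + 2·1239 + 3·1382 = 2762 + 2478 + 4146 = 9386
Weight total: 1 + 2 + 3 = 6
WMA = 9386 / 6 = 1564.333

1564.333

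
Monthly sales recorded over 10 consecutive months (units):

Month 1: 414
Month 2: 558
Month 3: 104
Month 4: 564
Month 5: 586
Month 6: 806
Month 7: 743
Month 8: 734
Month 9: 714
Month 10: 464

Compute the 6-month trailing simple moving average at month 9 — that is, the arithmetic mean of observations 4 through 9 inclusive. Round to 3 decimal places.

691.167

Sum of periods 4–9: 564 + 586 + 806 + 743 + 734 + 714 = 4147
Divide by 6: 4147 / 6 = 691.167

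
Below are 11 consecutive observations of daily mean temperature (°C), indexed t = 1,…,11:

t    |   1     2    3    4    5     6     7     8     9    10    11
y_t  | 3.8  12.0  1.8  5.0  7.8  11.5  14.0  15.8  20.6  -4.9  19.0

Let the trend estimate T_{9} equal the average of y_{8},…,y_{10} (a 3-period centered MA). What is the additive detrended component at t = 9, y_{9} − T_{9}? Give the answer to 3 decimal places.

Trend T_9 = (15.8 + 20.6 + (-4.9)) / 3 = 31.5/3 = 10.50000
Detrended value: 20.6 − 10.50000 = 10.100

10.100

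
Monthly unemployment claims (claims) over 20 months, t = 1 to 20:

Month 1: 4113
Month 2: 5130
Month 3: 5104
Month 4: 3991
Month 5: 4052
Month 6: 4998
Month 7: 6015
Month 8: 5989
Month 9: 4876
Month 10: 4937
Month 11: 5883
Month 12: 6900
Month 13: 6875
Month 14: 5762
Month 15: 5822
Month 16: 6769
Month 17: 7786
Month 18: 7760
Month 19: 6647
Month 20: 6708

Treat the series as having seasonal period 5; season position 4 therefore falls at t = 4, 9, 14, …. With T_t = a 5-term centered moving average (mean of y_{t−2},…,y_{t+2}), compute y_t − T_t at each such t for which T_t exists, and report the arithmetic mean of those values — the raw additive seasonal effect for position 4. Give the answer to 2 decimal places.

-663.87

Season position 4 occurs at t = 4, 9, 14 (where T_t is defined).
t=4: T_4 = 4655.0000; y_4 − T_4 = 3991 − 4655.0000 = -664.0000
t=9: T_9 = 5540.0000; y_9 − T_9 = 4876 − 5540.0000 = -664.0000
t=14: T_14 = 6425.6000; y_14 − T_14 = 5762 − 6425.6000 = -663.6000
Mean deviation: (-664.0000 + -664.0000 + -663.6000) / 3 = -663.87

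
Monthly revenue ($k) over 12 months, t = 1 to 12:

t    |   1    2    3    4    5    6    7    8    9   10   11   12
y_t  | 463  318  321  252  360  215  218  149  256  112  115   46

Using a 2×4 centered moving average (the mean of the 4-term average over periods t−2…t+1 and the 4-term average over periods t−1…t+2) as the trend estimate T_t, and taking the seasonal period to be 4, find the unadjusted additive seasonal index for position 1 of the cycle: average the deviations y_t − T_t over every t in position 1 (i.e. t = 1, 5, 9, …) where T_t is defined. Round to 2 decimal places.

85.50

Season position 1 occurs at t = 5, 9 (where T_t is defined).
t=5: T_5 = 274.1250; y_5 − T_5 = 360 − 274.1250 = 85.8750
t=9: T_9 = 170.8750; y_9 − T_9 = 256 − 170.8750 = 85.1250
Mean deviation: (85.8750 + 85.1250) / 2 = 85.50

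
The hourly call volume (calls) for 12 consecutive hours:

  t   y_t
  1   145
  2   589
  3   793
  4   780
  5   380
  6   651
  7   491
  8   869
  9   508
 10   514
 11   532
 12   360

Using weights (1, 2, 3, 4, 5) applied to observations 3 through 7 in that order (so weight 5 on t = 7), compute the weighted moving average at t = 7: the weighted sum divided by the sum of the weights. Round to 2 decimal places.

570.13

Weighted sum: 1·793 + 2·780 + 3·380 + 4·651 + 5·491 = 793 + 1560 + 1140 + 2604 + 2455 = 8552
Weight total: 1 + 2 + 3 + 4 + 5 = 15
WMA = 8552 / 15 = 570.13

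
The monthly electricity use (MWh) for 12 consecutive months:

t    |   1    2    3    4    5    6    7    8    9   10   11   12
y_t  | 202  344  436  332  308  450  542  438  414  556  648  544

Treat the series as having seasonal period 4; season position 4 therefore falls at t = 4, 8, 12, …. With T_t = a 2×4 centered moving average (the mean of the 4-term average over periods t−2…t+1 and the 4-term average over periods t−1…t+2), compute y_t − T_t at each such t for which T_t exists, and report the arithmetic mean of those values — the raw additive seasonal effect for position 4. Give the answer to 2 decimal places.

Season position 4 occurs at t = 4, 8 (where T_t is defined).
t=4: T_4 = 368.2500; y_4 − T_4 = 332 − 368.2500 = -36.2500
t=8: T_8 = 474.2500; y_8 − T_8 = 438 − 474.2500 = -36.2500
Mean deviation: (-36.2500 + -36.2500) / 2 = -36.25

-36.25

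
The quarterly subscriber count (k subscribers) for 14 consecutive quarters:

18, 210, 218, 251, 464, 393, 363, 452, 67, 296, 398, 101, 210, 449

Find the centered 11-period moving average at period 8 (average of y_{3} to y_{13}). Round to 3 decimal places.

Sum of periods 3–13: 218 + 251 + 464 + 393 + 363 + 452 + 67 + 296 + 398 + 101 + 210 = 3213
Divide by 11: 3213 / 11 = 292.091

292.091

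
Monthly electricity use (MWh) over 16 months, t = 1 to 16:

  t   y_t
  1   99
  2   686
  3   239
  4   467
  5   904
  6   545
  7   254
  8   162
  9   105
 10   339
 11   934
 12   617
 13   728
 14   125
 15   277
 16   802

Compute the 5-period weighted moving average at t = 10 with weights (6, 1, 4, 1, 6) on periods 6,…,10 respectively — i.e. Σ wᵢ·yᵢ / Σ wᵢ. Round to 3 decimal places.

Weighted sum: 6·545 + 1·254 + 4·162 + 1·105 + 6·339 = 3270 + 254 + 648 + 105 + 2034 = 6311
Weight total: 6 + 1 + 4 + 1 + 6 = 18
WMA = 6311 / 18 = 350.611

350.611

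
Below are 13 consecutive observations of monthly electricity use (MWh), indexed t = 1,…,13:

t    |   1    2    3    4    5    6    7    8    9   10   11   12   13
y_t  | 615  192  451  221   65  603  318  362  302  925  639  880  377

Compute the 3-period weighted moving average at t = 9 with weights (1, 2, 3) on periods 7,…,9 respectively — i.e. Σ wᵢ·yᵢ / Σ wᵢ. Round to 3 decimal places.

Weighted sum: 1·318 + 2·362 + 3·302 = 318 + 724 + 906 = 1948
Weight total: 1 + 2 + 3 = 6
WMA = 1948 / 6 = 324.667

324.667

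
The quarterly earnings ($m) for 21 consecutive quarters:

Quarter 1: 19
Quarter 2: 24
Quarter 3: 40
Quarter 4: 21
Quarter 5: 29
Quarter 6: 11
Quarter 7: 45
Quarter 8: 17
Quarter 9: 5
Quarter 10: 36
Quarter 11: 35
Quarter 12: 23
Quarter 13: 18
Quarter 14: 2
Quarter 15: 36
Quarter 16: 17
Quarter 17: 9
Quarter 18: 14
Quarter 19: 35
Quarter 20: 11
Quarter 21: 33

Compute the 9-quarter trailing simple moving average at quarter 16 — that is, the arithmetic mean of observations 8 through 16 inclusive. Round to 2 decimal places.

21.00

Sum of periods 8–16: 17 + 5 + 36 + 35 + 23 + 18 + 2 + 36 + 17 = 189
Divide by 9: 189 / 9 = 21.00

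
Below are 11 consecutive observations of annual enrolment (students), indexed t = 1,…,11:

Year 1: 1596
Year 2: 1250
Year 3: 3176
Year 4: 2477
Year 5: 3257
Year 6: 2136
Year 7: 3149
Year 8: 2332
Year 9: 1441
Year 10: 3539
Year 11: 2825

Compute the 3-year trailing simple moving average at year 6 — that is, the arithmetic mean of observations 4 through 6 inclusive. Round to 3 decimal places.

Sum of periods 4–6: 2477 + 3257 + 2136 = 7870
Divide by 3: 7870 / 3 = 2623.333

2623.333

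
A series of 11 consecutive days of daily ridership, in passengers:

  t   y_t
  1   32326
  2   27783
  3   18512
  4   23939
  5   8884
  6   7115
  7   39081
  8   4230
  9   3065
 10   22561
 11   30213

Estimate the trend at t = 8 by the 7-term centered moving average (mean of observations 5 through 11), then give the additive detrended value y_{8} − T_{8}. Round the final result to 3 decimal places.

-12219.857

Trend T_8 = (8884 + 7115 + 39081 + 4230 + 3065 + 22561 + 30213) / 7 = 115149/7 = 16449.85714
Detrended value: 4230 − 16449.85714 = -12219.857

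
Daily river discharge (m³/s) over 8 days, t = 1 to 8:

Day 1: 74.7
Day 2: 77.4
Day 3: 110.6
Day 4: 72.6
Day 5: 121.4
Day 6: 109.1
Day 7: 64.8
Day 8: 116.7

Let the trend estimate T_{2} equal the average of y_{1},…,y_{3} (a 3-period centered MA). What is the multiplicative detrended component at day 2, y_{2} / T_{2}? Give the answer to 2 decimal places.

0.88

Trend T_2 = (74.7 + 77.4 + 110.6) / 3 = 262.7/3 = 87.5667
Ratio to trend: 77.4 / 87.5667 = 0.88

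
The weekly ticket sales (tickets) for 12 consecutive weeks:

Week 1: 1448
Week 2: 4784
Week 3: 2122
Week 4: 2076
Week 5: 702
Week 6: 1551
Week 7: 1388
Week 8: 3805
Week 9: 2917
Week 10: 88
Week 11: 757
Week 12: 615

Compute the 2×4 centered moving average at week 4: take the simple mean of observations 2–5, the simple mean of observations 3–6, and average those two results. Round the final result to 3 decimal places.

Sum over 2–5: 4784 + 2122 + 2076 + 702 = 9684
Sum over 3–6: 2122 + 2076 + 702 + 1551 = 6451
CMA at t=4 = (9684 + 6451) / (2·4) = 16135 / 8 = 2016.875

2016.875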